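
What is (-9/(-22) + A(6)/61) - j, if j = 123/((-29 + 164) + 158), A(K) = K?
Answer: 34467/393206 ≈ 0.087656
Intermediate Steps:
j = 123/293 (j = 123/(135 + 158) = 123/293 ≈ 0.41980)
(-9/(-22) + A(6)/61) - j = (-9/(-22) + 6/61) - 1*123/293 = (-9*(-1/22) + 6*(1/61)) - 123/293 = (9/22 + 6/61) - 123/293 = 681/1342 - 123/293 = 34467/393206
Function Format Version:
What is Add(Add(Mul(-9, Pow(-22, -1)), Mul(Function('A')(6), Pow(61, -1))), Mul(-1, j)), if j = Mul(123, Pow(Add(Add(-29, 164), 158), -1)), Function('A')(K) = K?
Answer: Rational(34467, 393206) ≈ 0.087656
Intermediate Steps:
j = Rational(123, 293) (j = Mul(123, Pow(Add(135, 158), -1)) = Mul(123, Pow(293, -1)) = Mul(123, Rational(1, 293)) = Rational(123, 293) ≈ 0.41980)
Add(Add(Mul(-9, Pow(-22, -1)), Mul(Function('A')(6), Pow(61, -1))), Mul(-1, j)) = Add(Add(Mul(-9, Pow(-22, -1)), Mul(6, Pow(61, -1))), Mul(-1, Rational(123, 293))) = Add(Add(Mul(-9, Rational(-1, 22)), Mul(6, Rational(1, 61))), Rational(-123, 293)) = Add(Add(Rational(9, 22), Rational(6, 61)), Rational(-123, 293)) = Add(Rational(681, 1342), Rational(-123, 293)) = Rational(34467, 393206)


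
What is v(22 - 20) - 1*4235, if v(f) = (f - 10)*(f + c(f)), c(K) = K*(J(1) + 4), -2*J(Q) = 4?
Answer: -4283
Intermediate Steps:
J(Q) = -2 (J(Q) = -½*4 = -2)
c(K) = 2*K (c(K) = K*(-2 + 4) = K*2 = 2*K)
v(f) = 3*f*(-10 + f) (v(f) = (f - 10)*(f + 2*f) = (-10 + f)*(3*f) = 3*f*(-10 + f))
v(22 - 20) - 1*4235 = 3*(22 - 20)*(-10 + (22 - 20)) - 1*4235 = 3*2*(-10 + 2) - 4235 = 3*2*(-8) - 4235 = -48 - 4235 = -4283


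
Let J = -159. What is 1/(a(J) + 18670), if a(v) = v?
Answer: 1/18511 ≈ 5.4022e-5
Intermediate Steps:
1/(a(J) + 18670) = 1/(-159 + 18670) = 1/18511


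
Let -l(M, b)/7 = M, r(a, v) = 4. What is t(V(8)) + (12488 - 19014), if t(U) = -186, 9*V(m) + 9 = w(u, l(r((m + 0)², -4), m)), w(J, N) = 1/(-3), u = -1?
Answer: -6712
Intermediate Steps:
l(M, b) = -7*M
w(J, N) = -⅓
V(m) = -28/27 (V(m) = -1 + (⅑)*(-⅓) = -1 - 1/27 = -28/27)
t(V(8)) + (12488 - 19014) = -186 + (12488 - 19014) = -186 - 6526 = -6712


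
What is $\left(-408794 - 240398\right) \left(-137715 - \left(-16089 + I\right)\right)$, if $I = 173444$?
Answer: $191557083440$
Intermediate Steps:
$\left(-408794 - 240398\right) \left(-137715 - \left(-16089 + I\right)\right) = \left(-408794 - 240398\right) \left(-137715 + \left(16089 - 173444\right)\right) = - 649192 \left(-137715 + \left(16089 - 173444\right)\right) = - 649192 \left(-137715 - 157355\right) = \left(-649192\right) \left(-295070\right) = 191557083440$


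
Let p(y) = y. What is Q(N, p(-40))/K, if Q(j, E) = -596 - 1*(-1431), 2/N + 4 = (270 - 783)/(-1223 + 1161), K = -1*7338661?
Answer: -835/7338661 ≈ -0.00011378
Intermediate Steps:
K = -7338661
N = 124/265 (N = 2/(-4 + (270 - 783)/(-1223 + 1161)) = 2/(-4 - 513/(-62)) = 2/(-4 - 513*(-1/62)) = 2/(-4 + 513/62) = 2/(265/62) = 2*(62/265) = 124/265 ≈ 0.46792)
Q(j, E) = 835 (Q(j, E) = -596 + 1431 = 835)
Q(N, p(-40))/K = 835/(-7338661) = 835*(-1/7338661) = -835/7338661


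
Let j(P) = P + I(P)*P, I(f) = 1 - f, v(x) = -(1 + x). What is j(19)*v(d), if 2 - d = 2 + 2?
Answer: -323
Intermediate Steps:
d = -2 (d = 2 - (2 + 2) = 2 - 1*4 = 2 - 4 = -2)
v(x) = -1 - x
j(P) = P + P*(1 - P) (j(P) = P + (1 - P)*P = P + P*(1 - P))
j(19)*v(d) = (19*(2 - 1*19))*(-1 - 1*(-2)) = (19*(2 - 19))*(-1 + 2) = (19*(-17))*1 = -323*1 = -323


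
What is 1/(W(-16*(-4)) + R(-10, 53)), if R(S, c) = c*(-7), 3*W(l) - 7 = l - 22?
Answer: -3/1064 ≈ -0.0028195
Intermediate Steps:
W(l) = -5 + l/3 (W(l) = 7/3 + (l - 22)/3 = 7/3 + (-22 + l)/3 = 7/3 + (-22/3 + l/3) = -5 + l/3)
R(S, c) = -7*c
1/(W(-16*(-4)) + R(-10, 53)) = 1/((-5 + (-16*(-4))/3) - 7*53) = 1/((-5 + (1/3)*64) - 371) = 1/((-5 + 64/3) - 371) = 1/(49/3 - 371) = 1/(-1064/3) = -3/1064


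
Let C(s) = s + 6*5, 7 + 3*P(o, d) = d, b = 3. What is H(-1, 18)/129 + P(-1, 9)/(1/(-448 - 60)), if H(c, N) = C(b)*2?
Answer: -43622/129 ≈ -338.16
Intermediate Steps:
P(o, d) = -7/3 + d/3
C(s) = 30 + s (C(s) = s + 30 = 30 + s)
H(c, N) = 66 (H(c, N) = (30 + 3)*2 = 33*2 = 66)
H(-1, 18)/129 + P(-1, 9)/(1/(-448 - 60)) = 66/129 + (-7/3 + (⅓)*9)/(1/(-448 - 60)) = 66*(1/129) + (-7/3 + 3)/(1/(-508)) = 22/43 + 2/(3*(-1/508)) = 22/43 + (⅔)*(-508) = 22/43 - 1016/3 = -43622/129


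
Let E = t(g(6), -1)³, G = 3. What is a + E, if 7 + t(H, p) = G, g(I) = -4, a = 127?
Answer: 63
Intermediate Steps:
t(H, p) = -4 (t(H, p) = -7 + 3 = -4)
E = -64 (E = (-4)³ = -64)
a + E = 127 - 64 = 63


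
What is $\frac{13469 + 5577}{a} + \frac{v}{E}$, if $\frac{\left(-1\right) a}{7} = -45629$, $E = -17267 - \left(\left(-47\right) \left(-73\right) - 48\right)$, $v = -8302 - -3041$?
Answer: $\frac{296239869}{942238850} \approx 0.3144$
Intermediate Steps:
$v = -5261$ ($v = -8302 + 3041 = -5261$)
$E = -20650$ ($E = -17267 - \left(3431 - 48\right) = -17267 - 3383 = -20650$)
$a = 319403$ ($a = \left(-7\right) \left(-45629\right) = 319403$)
$\frac{13469 + 5577}{a} + \frac{v}{E} = \frac{13469 + 5577}{319403} - \frac{5261}{-20650} = 19046 \cdot \frac{1}{319403} - - \frac{5261}{20650} = \frac{19046}{319403} + \frac{5261}{20650} = \frac{296239869}{942238850}$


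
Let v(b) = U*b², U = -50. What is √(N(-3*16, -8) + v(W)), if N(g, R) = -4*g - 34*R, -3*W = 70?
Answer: 2*I*√60206/3 ≈ 163.58*I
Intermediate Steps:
W = -70/3 (W = -⅓*70 = -70/3 ≈ -23.333)
v(b) = -50*b²
N(g, R) = -34*R - 4*g
√(N(-3*16, -8) + v(W)) = √((-34*(-8) - (-12)*16) - 50*(-70/3)²) = √((272 - 4*(-48)) - 50*4900/9) = √((272 + 192) - 245000/9) = √(464 - 245000/9) = √(-240824/9) = 2*I*√60206/3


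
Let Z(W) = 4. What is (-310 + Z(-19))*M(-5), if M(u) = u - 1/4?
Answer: 3213/2 ≈ 1606.5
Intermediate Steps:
M(u) = -¼ + u (M(u) = u - 1*¼ = u - ¼ = -¼ + u)
(-310 + Z(-19))*M(-5) = (-310 + 4)*(-¼ - 5) = -306*(-21/4) = 3213/2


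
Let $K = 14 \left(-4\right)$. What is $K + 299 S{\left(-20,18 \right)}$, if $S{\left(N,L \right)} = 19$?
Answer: $5625$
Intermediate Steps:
$K = -56$
$K + 299 S{\left(-20,18 \right)} = -56 + 299 \cdot 19 = -56 + 5681 = 5625$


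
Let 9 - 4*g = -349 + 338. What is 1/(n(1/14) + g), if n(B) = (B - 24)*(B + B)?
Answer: 98/155 ≈ 0.63226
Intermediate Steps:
g = 5 (g = 9/4 - (-349 + 338)/4 = 9/4 - 1/4*(-11) = 9/4 + 11/4 = 5)
n(B) = 2*B*(-24 + B) (n(B) = (-24 + B)*(2*B) = 2*B*(-24 + B))
1/(n(1/14) + g) = 1/(2*(-24 + 1/14)/14 + 5) = 1/(2*(1/14)*(-24 + 1/14) + 5) = 1/(2*(1/14)*(-335/14) + 5) = 1/(-335/98 + 5) = 1/(155/98) = 98/155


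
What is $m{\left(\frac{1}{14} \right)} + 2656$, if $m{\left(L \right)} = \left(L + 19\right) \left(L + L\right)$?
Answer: $\frac{260555}{98} \approx 2658.7$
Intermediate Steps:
$m{\left(L \right)} = 2 L \left(19 + L\right)$ ($m{\left(L \right)} = \left(19 + L\right) 2 L = 2 L \left(19 + L\right)$)
$m{\left(\frac{1}{14} \right)} + 2656 = \frac{2 \left(19 + \frac{1}{14}\right)}{14} + 2656 = 2 \cdot \frac{1}{14} \left(19 + \frac{1}{14}\right) + 2656 = 2 \cdot \frac{1}{14} \cdot \frac{267}{14} + 2656 = \frac{267}{98} + 2656 = \frac{260555}{98}$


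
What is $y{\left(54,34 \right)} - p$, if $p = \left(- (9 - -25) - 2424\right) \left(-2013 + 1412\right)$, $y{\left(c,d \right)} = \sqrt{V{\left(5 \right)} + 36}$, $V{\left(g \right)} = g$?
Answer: $-1477258 + \sqrt{41} \approx -1.4773 \cdot 10^{6}$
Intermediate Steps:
$y{\left(c,d \right)} = \sqrt{41}$ ($y{\left(c,d \right)} = \sqrt{5 + 36} = \sqrt{41}$)
$p = 1477258$ ($p = \left(- (9 + 25) - 2424\right) \left(-601\right) = \left(\left(-1\right) 34 - 2424\right) \left(-601\right) = \left(-34 - 2424\right) \left(-601\right) = \left(-2458\right) \left(-601\right) = 1477258$)
$y{\left(54,34 \right)} - p = \sqrt{41} - 1477258 = -1477258 + \sqrt{41}$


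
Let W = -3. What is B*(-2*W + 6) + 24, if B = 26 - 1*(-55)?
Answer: 996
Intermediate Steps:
B = 81 (B = 26 + 55 = 81)
B*(-2*W + 6) + 24 = 81*(-2*(-3) + 6) + 24 = 81*(6 + 6) + 24 = 81*12 + 24 = 972 + 24 = 996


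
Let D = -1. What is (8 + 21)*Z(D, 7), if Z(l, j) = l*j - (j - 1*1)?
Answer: -377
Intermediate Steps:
Z(l, j) = 1 - j + j*l (Z(l, j) = j*l - (j - 1) = j*l - (-1 + j) = j*l + (1 - j) = 1 - j + j*l)
(8 + 21)*Z(D, 7) = (8 + 21)*(1 - 1*7 + 7*(-1)) = 29*(1 - 7 - 7) = 29*(-13) = -377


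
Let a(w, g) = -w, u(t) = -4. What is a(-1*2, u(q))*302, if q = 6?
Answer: 604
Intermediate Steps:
a(-1*2, u(q))*302 = -(-1)*2*302 = -1*(-2)*302 = 2*302 = 604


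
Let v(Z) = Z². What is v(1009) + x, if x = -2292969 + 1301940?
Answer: 27052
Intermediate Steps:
x = -991029
v(1009) + x = 1009² - 991029 = 1018081 - 991029 = 27052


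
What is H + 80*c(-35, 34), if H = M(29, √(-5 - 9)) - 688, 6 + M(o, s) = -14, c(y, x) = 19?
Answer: 812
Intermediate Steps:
M(o, s) = -20 (M(o, s) = -6 - 14 = -20)
H = -708 (H = -20 - 688 = -708)
H + 80*c(-35, 34) = -708 + 80*19 = -708 + 1520 = 812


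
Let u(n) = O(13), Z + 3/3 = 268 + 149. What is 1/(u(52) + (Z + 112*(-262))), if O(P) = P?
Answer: -1/28915 ≈ -3.4584e-5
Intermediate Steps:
Z = 416 (Z = -1 + (268 + 149) = -1 + 417 = 416)
u(n) = 13
1/(u(52) + (Z + 112*(-262))) = 1/(13 + (416 + 112*(-262))) = 1/(13 + (416 - 29344)) = 1/(13 - 28928) = 1/(-28915) = -1/28915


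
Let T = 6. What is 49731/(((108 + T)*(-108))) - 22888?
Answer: -93948929/4104 ≈ -22892.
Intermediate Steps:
49731/(((108 + T)*(-108))) - 22888 = 49731/(((108 + 6)*(-108))) - 22888 = 49731/((114*(-108))) - 22888 = 49731/(-12312) - 22888 = 49731*(-1/12312) - 22888 = -16577/4104 - 22888 = -93948929/4104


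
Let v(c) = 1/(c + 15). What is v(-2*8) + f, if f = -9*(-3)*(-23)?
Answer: -622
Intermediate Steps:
f = -621 (f = 27*(-23) = -621)
v(c) = 1/(15 + c)
v(-2*8) + f = 1/(15 - 2*8) - 621 = 1/(15 - 16) - 621 = 1/(-1) - 621 = -1 - 621 = -622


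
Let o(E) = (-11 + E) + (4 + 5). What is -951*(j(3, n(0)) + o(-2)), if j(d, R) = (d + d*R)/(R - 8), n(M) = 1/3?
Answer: 98904/23 ≈ 4300.2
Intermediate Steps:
n(M) = ⅓
j(d, R) = (d + R*d)/(-8 + R)
o(E) = -2 + E (o(E) = (-11 + E) + 9 = -2 + E)
-951*(j(3, n(0)) + o(-2)) = -951*(3*(1 + ⅓)/(-8 + ⅓) + (-2 - 2)) = -951*(3*(4/3)/(-23/3) - 4) = -951*(3*(-3/23)*(4/3) - 4) = -951*(-12/23 - 4) = -951*(-104/23) = 98904/23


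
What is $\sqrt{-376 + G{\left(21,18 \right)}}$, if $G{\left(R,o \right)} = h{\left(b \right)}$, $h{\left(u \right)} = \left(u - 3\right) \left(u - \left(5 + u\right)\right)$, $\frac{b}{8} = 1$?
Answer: $i \sqrt{401} \approx 20.025 i$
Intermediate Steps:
$b = 8$ ($b = 8 \cdot 1 = 8$)
$h{\left(u \right)} = 15 - 5 u$ ($h{\left(u \right)} = \left(-3 + u\right) \left(-5\right) = 15 - 5 u$)
$G{\left(R,o \right)} = -25$ ($G{\left(R,o \right)} = 15 - 40 = -25$)
$\sqrt{-376 + G{\left(21,18 \right)}} = \sqrt{-376 - 25} = \sqrt{-401} = i \sqrt{401}$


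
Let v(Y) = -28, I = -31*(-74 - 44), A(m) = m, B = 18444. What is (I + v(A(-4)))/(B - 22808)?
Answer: -1815/2182 ≈ -0.83181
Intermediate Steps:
I = 3658 (I = -31*(-118) = 3658)
(I + v(A(-4)))/(B - 22808) = (3658 - 28)/(18444 - 22808) = 3630/(-4364) = 3630*(-1/4364) = -1815/2182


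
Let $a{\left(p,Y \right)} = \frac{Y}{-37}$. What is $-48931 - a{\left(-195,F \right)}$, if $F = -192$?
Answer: $- \frac{1810639}{37} \approx -48936.0$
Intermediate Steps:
$a{\left(p,Y \right)} = - \frac{Y}{37}$ ($a{\left(p,Y \right)} = Y \left(- \frac{1}{37}\right) = - \frac{Y}{37}$)
$-48931 - a{\left(-195,F \right)} = -48931 - \left(- \frac{1}{37}\right) \left(-192\right) = -48931 - \frac{192}{37} = - \frac{1810639}{37}$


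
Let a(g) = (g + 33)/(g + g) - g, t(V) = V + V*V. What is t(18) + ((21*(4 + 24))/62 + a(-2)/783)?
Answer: 34125559/97092 ≈ 351.48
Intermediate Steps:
t(V) = V + V²
a(g) = -g + (33 + g)/(2*g) (a(g) = (33 + g)/((2*g)) - g = (33 + g)*(1/(2*g)) - g = (33 + g)/(2*g) - g = -g + (33 + g)/(2*g))
t(18) + ((21*(4 + 24))/62 + a(-2)/783) = 18*(1 + 18) + ((21*(4 + 24))/62 + (½ - 1*(-2) + (33/2)/(-2))/783) = 18*19 + ((21*28)*(1/62) + (½ + 2 + (33/2)*(-½))*(1/783)) = 342 + (588*(1/62) + (½ + 2 - 33/4)*(1/783)) = 342 + (294/31 - 23/4*1/783) = 342 + (294/31 - 23/3132) = 342 + 920095/97092 = 34125559/97092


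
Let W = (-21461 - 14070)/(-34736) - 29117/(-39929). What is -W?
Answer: -2430125411/1386973744 ≈ -1.7521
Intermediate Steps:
W = 2430125411/1386973744 (W = -35531*(-1/34736) - 29117*(-1/39929) = 35531/34736 + 29117/39929 = 2430125411/1386973744 ≈ 1.7521)
-W = -1*2430125411/1386973744 = -2430125411/1386973744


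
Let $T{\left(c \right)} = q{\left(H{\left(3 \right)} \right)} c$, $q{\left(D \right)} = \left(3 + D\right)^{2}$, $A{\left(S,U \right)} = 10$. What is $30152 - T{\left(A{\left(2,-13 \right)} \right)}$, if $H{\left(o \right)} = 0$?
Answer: $30062$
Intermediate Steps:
$T{\left(c \right)} = 9 c$ ($T{\left(c \right)} = \left(3 + 0\right)^{2} c = 3^{2} c = 9 c$)
$30152 - T{\left(A{\left(2,-13 \right)} \right)} = 30152 - 9 \cdot 10 = 30152 - 90 = 30062$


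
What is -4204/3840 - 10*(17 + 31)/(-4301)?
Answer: -4059551/4128960 ≈ -0.98319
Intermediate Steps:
-4204/3840 - 10*(17 + 31)/(-4301) = -4204*1/3840 - 10*48*(-1/4301) = -1051/960 - 480*(-1/4301) = -1051/960 + 480/4301 = -4059551/4128960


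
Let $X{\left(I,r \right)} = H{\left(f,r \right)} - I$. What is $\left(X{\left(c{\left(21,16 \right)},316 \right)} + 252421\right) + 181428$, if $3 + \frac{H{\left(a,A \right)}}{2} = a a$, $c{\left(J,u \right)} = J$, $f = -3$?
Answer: $433840$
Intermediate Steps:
$H{\left(a,A \right)} = -6 + 2 a^{2}$ ($H{\left(a,A \right)} = -6 + 2 a a = -6 + 2 a^{2}$)
$X{\left(I,r \right)} = 12 - I$ ($X{\left(I,r \right)} = \left(-6 + 2 \left(-3\right)^{2}\right) - I = \left(-6 + 2 \cdot 9\right) - I = \left(-6 + 18\right) - I = 12 - I$)
$\left(X{\left(c{\left(21,16 \right)},316 \right)} + 252421\right) + 181428 = \left(\left(12 - 21\right) + 252421\right) + 181428 = \left(-9 + 252421\right) + 181428 = 252412 + 181428 = 433840$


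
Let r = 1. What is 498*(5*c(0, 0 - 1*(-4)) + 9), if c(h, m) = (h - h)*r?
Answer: 4482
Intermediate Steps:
c(h, m) = 0 (c(h, m) = (h - h)*1 = 0*1 = 0)
498*(5*c(0, 0 - 1*(-4)) + 9) = 498*(5*0 + 9) = 498*(0 + 9) = 498*9 = 4482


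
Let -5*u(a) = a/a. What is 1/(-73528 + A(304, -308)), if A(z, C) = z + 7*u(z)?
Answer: -5/366127 ≈ -1.3656e-5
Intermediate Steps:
u(a) = -⅕ (u(a) = -a/(5*a) = -⅕*1 = -⅕)
A(z, C) = -7/5 + z (A(z, C) = z + 7*(-⅕) = z - 7/5 = -7/5 + z)
1/(-73528 + A(304, -308)) = 1/(-73528 + (-7/5 + 304)) = 1/(-73528 + 1513/5) = 1/(-366127/5) = -5/366127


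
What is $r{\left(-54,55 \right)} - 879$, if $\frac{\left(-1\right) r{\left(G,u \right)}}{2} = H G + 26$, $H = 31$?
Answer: $2417$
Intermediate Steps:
$r{\left(G,u \right)} = -52 - 62 G$ ($r{\left(G,u \right)} = - 2 \left(31 G + 26\right) = - 2 \left(26 + 31 G\right) = -52 - 62 G$)
$r{\left(-54,55 \right)} - 879 = \left(-52 - -3348\right) - 879 = \left(-52 + 3348\right) - 879 = 3296 - 879 = 2417$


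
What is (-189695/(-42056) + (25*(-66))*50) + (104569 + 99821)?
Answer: 5126395535/42056 ≈ 1.2189e+5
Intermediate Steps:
(-189695/(-42056) + (25*(-66))*50) + (104569 + 99821) = (-189695*(-1/42056) - 1650*50) + 204390 = (189695/42056 - 82500) + 204390 = -3469430305/42056 + 204390 = 5126395535/42056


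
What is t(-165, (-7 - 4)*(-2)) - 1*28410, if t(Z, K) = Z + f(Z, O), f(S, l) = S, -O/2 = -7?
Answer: -28740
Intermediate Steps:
O = 14 (O = -2*(-7) = 14)
t(Z, K) = 2*Z (t(Z, K) = Z + Z = 2*Z)
t(-165, (-7 - 4)*(-2)) - 1*28410 = 2*(-165) - 1*28410 = -330 - 28410 = -28740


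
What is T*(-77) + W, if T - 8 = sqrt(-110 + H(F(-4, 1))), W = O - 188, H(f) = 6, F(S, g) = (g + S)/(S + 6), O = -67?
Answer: -871 - 154*I*sqrt(26) ≈ -871.0 - 785.25*I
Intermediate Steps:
F(S, g) = (S + g)/(6 + S)
W = -255 (W = -67 - 188 = -255)
T = 8 + 2*I*sqrt(26) (T = 8 + sqrt(-110 + 6) = 8 + sqrt(-104) = 8 + 2*I*sqrt(26) ≈ 8.0 + 10.198*I)
T*(-77) + W = (8 + 2*I*sqrt(26))*(-77) - 255 = (-616 - 154*I*sqrt(26)) - 255 = -871 - 154*I*sqrt(26)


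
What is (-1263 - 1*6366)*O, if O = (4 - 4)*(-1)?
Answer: 0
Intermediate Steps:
O = 0 (O = 0*(-1) = 0)
(-1263 - 1*6366)*O = (-1263 - 1*6366)*0 = (-1263 - 6366)*0 = -7629*0 = 0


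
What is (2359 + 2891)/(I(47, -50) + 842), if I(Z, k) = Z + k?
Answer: 5250/839 ≈ 6.2574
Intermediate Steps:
(2359 + 2891)/(I(47, -50) + 842) = (2359 + 2891)/((47 - 50) + 842) = 5250/(-3 + 842) = 5250/839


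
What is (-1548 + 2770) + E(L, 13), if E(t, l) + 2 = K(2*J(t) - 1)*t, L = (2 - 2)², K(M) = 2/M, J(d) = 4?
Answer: 1220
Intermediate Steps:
L = 0 (L = 0² = 0)
E(t, l) = -2 + 2*t/7 (E(t, l) = -2 + (2/(2*4 - 1))*t = -2 + (2/(8 - 1))*t = -2 + (2/7)*t = -2 + (2*(⅐))*t = -2 + 2*t/7)
(-1548 + 2770) + E(L, 13) = (-1548 + 2770) + (-2 + (2/7)*0) = 1222 + (-2 + 0) = 1222 - 2 = 1220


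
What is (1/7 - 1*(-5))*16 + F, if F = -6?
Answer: 534/7 ≈ 76.286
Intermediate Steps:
(1/7 - 1*(-5))*16 + F = (1/7 - 1*(-5))*16 - 6 = (⅐ + 5)*16 - 6 = (36/7)*16 - 6 = 576/7 - 6 = 534/7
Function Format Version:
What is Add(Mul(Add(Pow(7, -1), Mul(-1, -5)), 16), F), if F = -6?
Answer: Rational(534, 7) ≈ 76.286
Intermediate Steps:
Add(Mul(Add(Pow(7, -1), Mul(-1, -5)), 16), F) = Add(Mul(Add(Pow(7, -1), Mul(-1, -5)), 16), -6) = Add(Mul(Add(Rational(1, 7), 5), 16), -6) = Add(Mul(Rational(36, 7), 16), -6) = Add(Rational(576, 7), -6) = Rational(534, 7)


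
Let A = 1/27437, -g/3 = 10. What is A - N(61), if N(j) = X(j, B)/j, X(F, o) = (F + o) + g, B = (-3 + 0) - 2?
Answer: -713301/1673657 ≈ -0.42619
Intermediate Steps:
B = -5 (B = -3 - 2 = -5)
g = -30 (g = -3*10 = -30)
A = 1/27437 ≈ 3.6447e-5
X(F, o) = -30 + F + o (X(F, o) = (F + o) - 30 = -30 + F + o)
N(j) = (-35 + j)/j (N(j) = (-30 + j - 5)/j = (-35 + j)/j)
A - N(61) = 1/27437 - (-35 + 61)/61 = 1/27437 - 26/61 = -713301/1673657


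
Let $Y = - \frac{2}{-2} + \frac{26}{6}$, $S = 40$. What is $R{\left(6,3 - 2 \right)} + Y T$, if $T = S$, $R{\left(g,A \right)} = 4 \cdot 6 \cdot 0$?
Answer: $\frac{640}{3} \approx 213.33$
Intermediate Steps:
$R{\left(g,A \right)} = 0$ ($R{\left(g,A \right)} = 24 \cdot 0 = 0$)
$T = 40$
$Y = \frac{16}{3}$ ($Y = \left(-2\right) \left(- \frac{1}{2}\right) + 26 \cdot \frac{1}{6} = 1 + \frac{13}{3} = \frac{16}{3} \approx 5.3333$)
$R{\left(6,3 - 2 \right)} + Y T = 0 + \frac{16}{3} \cdot 40 = 0 + \frac{640}{3} = \frac{640}{3}$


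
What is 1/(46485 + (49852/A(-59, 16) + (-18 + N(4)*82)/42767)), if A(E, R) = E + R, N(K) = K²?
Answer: 1838981/83353066943 ≈ 2.2063e-5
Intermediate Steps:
1/(46485 + (49852/A(-59, 16) + (-18 + N(4)*82)/42767)) = 1/(46485 + (49852/(-59 + 16) + (-18 + 4²*82)/42767)) = 1/(46485 + (49852/(-43) + (-18 + 16*82)*(1/42767))) = 1/(46485 + (49852*(-1/43) + (-18 + 1312)*(1/42767))) = 1/(46485 + (-49852/43 + 1294*(1/42767))) = 1/(46485 + (-49852/43 + 1294/42767)) = 1/(46485 - 2131964842/1838981) = 1/(83353066943/1838981) = 1838981/83353066943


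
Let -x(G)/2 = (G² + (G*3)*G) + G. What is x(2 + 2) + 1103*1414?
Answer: 1559506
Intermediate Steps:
x(G) = -8*G² - 2*G (x(G) = -2*((G² + (G*3)*G) + G) = -2*((G² + (3*G)*G) + G) = -2*((G² + 3*G²) + G) = -2*(4*G² + G) = -2*(G + 4*G²) = -8*G² - 2*G)
x(2 + 2) + 1103*1414 = -2*(2 + 2)*(1 + 4*(2 + 2)) + 1103*1414 = -2*4*(1 + 4*4) + 1559642 = -2*4*(1 + 16) + 1559642 = -2*4*17 + 1559642 = -136 + 1559642 = 1559506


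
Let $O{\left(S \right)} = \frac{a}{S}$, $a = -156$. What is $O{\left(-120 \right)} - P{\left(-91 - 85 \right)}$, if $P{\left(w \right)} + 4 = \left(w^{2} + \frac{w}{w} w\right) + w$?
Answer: $- \frac{306187}{10} \approx -30619.0$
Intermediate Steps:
$P{\left(w \right)} = -4 + w^{2} + 2 w$ ($P{\left(w \right)} = -4 + \left(\left(w^{2} + \frac{w}{w} w\right) + w\right) = -4 + \left(\left(w^{2} + 1 w\right) + w\right) = -4 + \left(\left(w^{2} + w\right) + w\right) = -4 + \left(\left(w + w^{2}\right) + w\right) = -4 + \left(w^{2} + 2 w\right) = -4 + w^{2} + 2 w$)
$O{\left(S \right)} = - \frac{156}{S}$
$O{\left(-120 \right)} - P{\left(-91 - 85 \right)} = - \frac{156}{-120} - \left(-4 + \left(-91 - 85\right)^{2} + 2 \left(-91 - 85\right)\right) = \left(-156\right) \left(- \frac{1}{120}\right) - \left(-4 + \left(-91 - 85\right)^{2} + 2 \left(-91 - 85\right)\right) = \frac{13}{10} - \left(-4 + \left(-176\right)^{2} + 2 \left(-176\right)\right) = \frac{13}{10} - \left(-4 + 30976 - 352\right) = \frac{13}{10} - 30620 = - \frac{306187}{10}$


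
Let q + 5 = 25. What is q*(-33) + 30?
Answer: -630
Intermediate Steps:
q = 20 (q = -5 + 25 = 20)
q*(-33) + 30 = 20*(-33) + 30 = -660 + 30 = -630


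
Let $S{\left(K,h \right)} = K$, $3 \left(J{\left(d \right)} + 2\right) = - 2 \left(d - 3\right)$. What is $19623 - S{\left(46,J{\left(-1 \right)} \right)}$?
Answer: $19577$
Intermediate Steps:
$J{\left(d \right)} = - \frac{2 d}{3}$ ($J{\left(d \right)} = -2 + \frac{\left(-2\right) \left(d - 3\right)}{3} = -2 + \frac{\left(-2\right) \left(-3 + d\right)}{3} = -2 + \frac{6 - 2 d}{3} = -2 - \left(-2 + \frac{2 d}{3}\right) = - \frac{2 d}{3}$)
$19623 - S{\left(46,J{\left(-1 \right)} \right)} = 19623 - 46 = 19577$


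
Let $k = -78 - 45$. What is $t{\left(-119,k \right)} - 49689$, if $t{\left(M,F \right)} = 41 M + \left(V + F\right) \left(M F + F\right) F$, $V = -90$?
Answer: $380197718$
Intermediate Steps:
$k = -123$ ($k = -78 - 45 = -123$)
$t{\left(M,F \right)} = 41 M + F \left(-90 + F\right) \left(F + F M\right)$ ($t{\left(M,F \right)} = 41 M + \left(-90 + F\right) \left(M F + F\right) F = 41 M + \left(-90 + F\right) \left(F M + F\right) F = 41 M + \left(-90 + F\right) \left(F + F M\right) F = 41 M + F \left(-90 + F\right) \left(F + F M\right)$)
$t{\left(-119,k \right)} - 49689 = \left(\left(-123\right)^{3} - 90 \left(-123\right)^{2} + 41 \left(-119\right) - 119 \left(-123\right)^{3} - - 10710 \left(-123\right)^{2}\right) - 49689 = \left(-1860867 - 1361610 - 4879 - -221443173 - \left(-10710\right) 15129\right) - 49689 = \left(-1860867 - 1361610 - 4879 + 221443173 + 162031590\right) - 49689 = 380247407 - 49689 = 380197718$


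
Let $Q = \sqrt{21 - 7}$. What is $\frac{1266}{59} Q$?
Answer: $\frac{1266 \sqrt{14}}{59} \approx 80.287$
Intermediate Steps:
$Q = \sqrt{14} \approx 3.7417$
$\frac{1266}{59} Q = \frac{1266}{59} \sqrt{14} = 1266 \cdot \frac{1}{59} \sqrt{14} = \frac{1266 \sqrt{14}}{59}$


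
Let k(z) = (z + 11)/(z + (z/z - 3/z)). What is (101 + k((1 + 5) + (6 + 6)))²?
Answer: 134258569/12769 ≈ 10514.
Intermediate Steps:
k(z) = (11 + z)/(1 + z - 3/z) (k(z) = (11 + z)/(z + (1 - 3/z)) = (11 + z)/(1 + z - 3/z))
(101 + k((1 + 5) + (6 + 6)))² = (101 + ((1 + 5) + (6 + 6))*(11 + ((1 + 5) + (6 + 6)))/(-3 + ((1 + 5) + (6 + 6)) + ((1 + 5) + (6 + 6))²))² = (101 + (6 + 12)*(11 + (6 + 12))/(-3 + (6 + 12) + (6 + 12)²))² = (101 + 18*(11 + 18)/(-3 + 18 + 18²))² = (101 + 18*29/(-3 + 18 + 324))² = (101 + 18*29/339)² = (101 + 18*(1/339)*29)² = (101 + 174/113)² = (11587/113)² = 134258569/12769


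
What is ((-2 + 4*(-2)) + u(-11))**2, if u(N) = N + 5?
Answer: 256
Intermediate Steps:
u(N) = 5 + N
((-2 + 4*(-2)) + u(-11))**2 = ((-2 + 4*(-2)) + (5 - 11))**2 = ((-2 - 8) - 6)**2 = (-10 - 6)**2 = (-16)**2 = 256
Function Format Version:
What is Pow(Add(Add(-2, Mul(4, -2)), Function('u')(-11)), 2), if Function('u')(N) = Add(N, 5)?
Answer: 256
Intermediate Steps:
Function('u')(N) = Add(5, N)
Pow(Add(Add(-2, Mul(4, -2)), Function('u')(-11)), 2) = Pow(Add(Add(-2, Mul(4, -2)), Add(5, -11)), 2) = Pow(Add(Add(-2, -8), -6), 2) = Pow(Add(-10, -6), 2) = Pow(-16, 2) = 256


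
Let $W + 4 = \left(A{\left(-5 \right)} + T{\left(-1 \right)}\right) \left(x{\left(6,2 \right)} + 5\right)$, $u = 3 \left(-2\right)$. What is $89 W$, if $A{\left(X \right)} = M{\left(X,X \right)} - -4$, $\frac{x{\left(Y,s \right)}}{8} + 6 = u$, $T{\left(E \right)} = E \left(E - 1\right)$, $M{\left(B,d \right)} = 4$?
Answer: $-81346$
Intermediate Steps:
$u = -6$
$T{\left(E \right)} = E \left(-1 + E\right)$
$x{\left(Y,s \right)} = -96$ ($x{\left(Y,s \right)} = -48 + 8 \left(-6\right) = -48 - 48 = -96$)
$A{\left(X \right)} = 8$ ($A{\left(X \right)} = 4 - -4 = 4 + 4 = 8$)
$W = -914$ ($W = -4 + \left(8 - \left(-1 - 1\right)\right) \left(-96 + 5\right) = -4 + \left(8 - -2\right) \left(-91\right) = -4 + \left(8 + 2\right) \left(-91\right) = -4 + 10 \left(-91\right) = -4 - 910 = -914$)
$89 W = 89 \left(-914\right) = -81346$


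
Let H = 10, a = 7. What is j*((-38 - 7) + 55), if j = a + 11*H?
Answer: 1170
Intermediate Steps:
j = 117 (j = 7 + 11*10 = 7 + 110 = 117)
j*((-38 - 7) + 55) = 117*((-38 - 7) + 55) = 117*(-45 + 55) = 117*10 = 1170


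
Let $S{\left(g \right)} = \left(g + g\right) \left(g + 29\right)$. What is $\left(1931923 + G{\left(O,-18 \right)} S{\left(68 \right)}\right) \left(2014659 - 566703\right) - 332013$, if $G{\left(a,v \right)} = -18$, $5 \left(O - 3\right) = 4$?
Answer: $2453513327439$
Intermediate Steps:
$O = \frac{19}{5}$ ($O = 3 + \frac{1}{5} \cdot 4 = 3 + \frac{4}{5} = \frac{19}{5} \approx 3.8$)
$S{\left(g \right)} = 2 g \left(29 + g\right)$
$\left(1931923 + G{\left(O,-18 \right)} S{\left(68 \right)}\right) \left(2014659 - 566703\right) - 332013 = \left(1931923 - 18 \cdot 2 \cdot 68 \left(29 + 68\right)\right) \left(2014659 - 566703\right) - 332013 = \left(1931923 - 18 \cdot 2 \cdot 68 \cdot 97\right) 1447956 - 332013 = \left(1931923 - 237456\right) 1447956 - 332013 = 1694467 \cdot 1447956 - 332013 = 2453513659452 - 332013 = 2453513327439$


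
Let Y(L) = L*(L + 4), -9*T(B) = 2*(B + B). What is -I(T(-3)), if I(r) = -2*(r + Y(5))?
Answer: 278/3 ≈ 92.667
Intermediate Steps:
T(B) = -4*B/9 (T(B) = -2*(B + B)/9 = -2*2*B/9 = -4*B/9)
Y(L) = L*(4 + L)
I(r) = -90 - 2*r (I(r) = -2*(r + 5*(4 + 5)) = -2*(r + 5*9) = -2*(r + 45) = -2*(45 + r) = -90 - 2*r)
-I(T(-3)) = -(-90 - (-8)*(-3)/9) = -(-90 - 2*4/3) = -(-90 - 8/3) = -1*(-278/3) = 278/3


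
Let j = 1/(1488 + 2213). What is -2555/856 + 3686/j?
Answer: 11677451861/856 ≈ 1.3642e+7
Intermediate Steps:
j = 1/3701 ≈ 0.00027020
-2555/856 + 3686/j = -2555/856 + 3686/(1/3701) = -2555*1/856 + 3686*3701 = -2555/856 + 13641886 = 11677451861/856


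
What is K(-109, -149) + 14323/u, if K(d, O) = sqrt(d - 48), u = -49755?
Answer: -14323/49755 + I*sqrt(157) ≈ -0.28787 + 12.53*I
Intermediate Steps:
K(d, O) = sqrt(-48 + d)
K(-109, -149) + 14323/u = sqrt(-48 - 109) + 14323/(-49755) = sqrt(-157) + 14323*(-1/49755) = I*sqrt(157) - 14323/49755 = -14323/49755 + I*sqrt(157)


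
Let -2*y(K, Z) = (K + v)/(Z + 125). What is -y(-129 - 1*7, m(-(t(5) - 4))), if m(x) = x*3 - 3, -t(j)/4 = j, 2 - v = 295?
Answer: -429/388 ≈ -1.1057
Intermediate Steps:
v = -293 (v = 2 - 1*295 = 2 - 295 = -293)
t(j) = -4*j
m(x) = -3 + 3*x (m(x) = 3*x - 3 = -3 + 3*x)
y(K, Z) = -(-293 + K)/(2*(125 + Z)) (y(K, Z) = -(K - 293)/(2*(Z + 125)) = -(-293 + K)/(2*(125 + Z)))
-y(-129 - 1*7, m(-(t(5) - 4))) = -(293 - (-129 - 1*7))/(2*(125 + (-3 + 3*(-(-4*5 - 4))))) = -(293 - (-129 - 7))/(2*(125 + (-3 + 3*(-(-20 - 4))))) = -(293 - 1*(-136))/(2*(125 + (-3 + 3*(-1*(-24))))) = -(293 + 136)/(2*(125 + (-3 + 3*24))) = -429/(2*(125 + (-3 + 72))) = -429/(2*(125 + 69)) = -429/(2*194) = -1*429/388 = -429/388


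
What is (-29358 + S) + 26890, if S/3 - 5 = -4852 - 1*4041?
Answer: -29132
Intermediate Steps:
S = -26664 (S = 15 + 3*(-4852 - 1*4041) = 15 + 3*(-4852 - 4041) = 15 + 3*(-8893) = 15 - 26679 = -26664)
(-29358 + S) + 26890 = (-29358 - 26664) + 26890 = -56022 + 26890 = -29132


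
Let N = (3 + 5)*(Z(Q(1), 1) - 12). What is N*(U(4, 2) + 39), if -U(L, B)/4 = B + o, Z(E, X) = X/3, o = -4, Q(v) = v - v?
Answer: -13160/3 ≈ -4386.7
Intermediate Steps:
Q(v) = 0
Z(E, X) = X/3 (Z(E, X) = X*(⅓) = X/3)
U(L, B) = 16 - 4*B (U(L, B) = -4*(B - 4) = -4*(-4 + B) = 16 - 4*B)
N = -280/3 (N = (3 + 5)*((⅓)*1 - 12) = 8*(⅓ - 12) = 8*(-35/3) = -280/3 ≈ -93.333)
N*(U(4, 2) + 39) = -280*((16 - 4*2) + 39)/3 = -280*((16 - 8) + 39)/3 = -280*(8 + 39)/3 = -280/3*47 = -13160/3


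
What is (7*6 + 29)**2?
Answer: 5041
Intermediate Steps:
(7*6 + 29)**2 = (42 + 29)**2 = 71**2 = 5041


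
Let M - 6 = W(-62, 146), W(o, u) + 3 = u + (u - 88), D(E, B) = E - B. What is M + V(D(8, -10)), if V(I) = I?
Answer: 225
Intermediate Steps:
W(o, u) = -91 + 2*u (W(o, u) = -3 + (u + (u - 88)) = -3 + (u + (-88 + u)) = -3 + (-88 + 2*u) = -91 + 2*u)
M = 207 (M = 6 + (-91 + 2*146) = 6 + (-91 + 292) = 6 + 201 = 207)
M + V(D(8, -10)) = 207 + (8 - 1*(-10)) = 207 + (8 + 10) = 207 + 18 = 225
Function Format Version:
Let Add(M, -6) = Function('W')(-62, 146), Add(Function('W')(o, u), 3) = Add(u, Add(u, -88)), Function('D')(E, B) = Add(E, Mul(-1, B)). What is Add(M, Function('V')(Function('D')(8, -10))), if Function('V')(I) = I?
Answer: 225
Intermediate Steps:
Function('W')(o, u) = Add(-91, Mul(2, u)) (Function('W')(o, u) = Add(-3, Add(u, Add(u, -88))) = Add(-3, Add(u, Add(-88, u))) = Add(-3, Add(-88, Mul(2, u))) = Add(-91, Mul(2, u)))
M = 207 (M = Add(6, Add(-91, Mul(2, 146))) = Add(6, Add(-91, 292)) = Add(6, 201) = 207)
Add(M, Function('V')(Function('D')(8, -10))) = Add(207, Add(8, Mul(-1, -10))) = Add(207, Add(8, 10)) = Add(207, 18) = 225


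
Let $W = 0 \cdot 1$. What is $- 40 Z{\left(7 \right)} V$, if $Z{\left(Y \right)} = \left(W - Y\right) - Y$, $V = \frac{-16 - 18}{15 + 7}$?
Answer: $- \frac{9520}{11} \approx -865.45$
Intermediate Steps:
$W = 0$
$V = - \frac{17}{11}$ ($V = - \frac{34}{22} = \left(-34\right) \frac{1}{22} = - \frac{17}{11} \approx -1.5455$)
$Z{\left(Y \right)} = - 2 Y$ ($Z{\left(Y \right)} = \left(0 - Y\right) - Y = - Y - Y = - 2 Y$)
$- 40 Z{\left(7 \right)} V = - 40 \left(\left(-2\right) 7\right) \left(- \frac{17}{11}\right) = \left(-40\right) \left(-14\right) \left(- \frac{17}{11}\right) = 560 \left(- \frac{17}{11}\right) = - \frac{9520}{11}$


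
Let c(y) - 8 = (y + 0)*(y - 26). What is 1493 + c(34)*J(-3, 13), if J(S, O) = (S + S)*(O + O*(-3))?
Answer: 45173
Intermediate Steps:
c(y) = 8 + y*(-26 + y) (c(y) = 8 + (y + 0)*(y - 26) = 8 + y*(-26 + y))
J(S, O) = -4*O*S (J(S, O) = (2*S)*(O - 3*O) = (2*S)*(-2*O) = -4*O*S)
1493 + c(34)*J(-3, 13) = 1493 + (8 + 34² - 26*34)*(-4*13*(-3)) = 1493 + (8 + 1156 - 884)*156 = 1493 + 280*156 = 1493 + 43680 = 45173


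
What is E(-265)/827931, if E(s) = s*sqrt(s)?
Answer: -265*I*sqrt(265)/827931 ≈ -0.0052104*I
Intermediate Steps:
E(s) = s**(3/2)
E(-265)/827931 = (-265)**(3/2)/827931 = -265*I*sqrt(265)*(1/827931) = -265*I*sqrt(265)/827931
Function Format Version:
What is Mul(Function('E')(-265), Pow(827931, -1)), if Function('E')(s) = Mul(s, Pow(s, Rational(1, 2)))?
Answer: Mul(Rational(-265, 827931), I, Pow(265, Rational(1, 2))) ≈ Mul(-0.0052104, I)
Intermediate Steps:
Function('E')(s) = Pow(s, Rational(3, 2))
Mul(Function('E')(-265), Pow(827931, -1)) = Mul(Pow(-265, Rational(3, 2)), Pow(827931, -1)) = Mul(Mul(-265, I, Pow(265, Rational(1, 2))), Rational(1, 827931)) = Mul(Rational(-265, 827931), I, Pow(265, Rational(1, 2)))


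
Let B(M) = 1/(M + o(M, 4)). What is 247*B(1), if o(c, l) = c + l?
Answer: 247/6 ≈ 41.167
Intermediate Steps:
B(M) = 1/(4 + 2*M) (B(M) = 1/(M + (M + 4)) = 1/(M + (4 + M)) = 1/(4 + 2*M))
247*B(1) = 247*(1/(2*(2 + 1))) = 247*((½)/3) = 247*((½)*(⅓)) = 247*(⅙) = 247/6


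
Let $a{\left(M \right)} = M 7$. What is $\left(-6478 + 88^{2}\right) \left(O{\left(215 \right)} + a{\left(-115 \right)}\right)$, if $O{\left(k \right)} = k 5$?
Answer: $341820$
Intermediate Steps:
$O{\left(k \right)} = 5 k$
$a{\left(M \right)} = 7 M$
$\left(-6478 + 88^{2}\right) \left(O{\left(215 \right)} + a{\left(-115 \right)}\right) = \left(-6478 + 88^{2}\right) \left(5 \cdot 215 + 7 \left(-115\right)\right) = \left(-6478 + 7744\right) \left(1075 - 805\right) = 1266 \cdot 270 = 341820$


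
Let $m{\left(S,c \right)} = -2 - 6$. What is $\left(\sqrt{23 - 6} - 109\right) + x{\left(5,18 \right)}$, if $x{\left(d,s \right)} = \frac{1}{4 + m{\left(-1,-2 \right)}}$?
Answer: $- \frac{437}{4} + \sqrt{17} \approx -105.13$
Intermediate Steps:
$m{\left(S,c \right)} = -8$ ($m{\left(S,c \right)} = -2 - 6 = -8$)
$x{\left(d,s \right)} = - \frac{1}{4}$ ($x{\left(d,s \right)} = \frac{1}{4 - 8} = \frac{1}{-4} = - \frac{1}{4}$)
$\left(\sqrt{23 - 6} - 109\right) + x{\left(5,18 \right)} = \left(\sqrt{23 - 6} - 109\right) - \frac{1}{4} = \left(\sqrt{17} - 109\right) - \frac{1}{4} = \left(-109 + \sqrt{17}\right) - \frac{1}{4} = - \frac{437}{4} + \sqrt{17}$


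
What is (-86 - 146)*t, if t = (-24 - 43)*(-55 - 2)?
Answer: -886008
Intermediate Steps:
t = 3819 (t = -67*(-57) = 3819)
(-86 - 146)*t = (-86 - 146)*3819 = -232*3819 = -886008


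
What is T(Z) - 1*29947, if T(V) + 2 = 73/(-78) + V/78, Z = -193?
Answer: -1168144/39 ≈ -29952.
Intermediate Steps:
T(V) = -229/78 + V/78 (T(V) = -2 + (73/(-78) + V/78) = -2 + (73*(-1/78) + V*(1/78)) = -2 + (-73/78 + V/78) = -229/78 + V/78)
T(Z) - 1*29947 = (-229/78 + (1/78)*(-193)) - 1*29947 = (-229/78 - 193/78) - 29947 = -211/39 - 29947 = -1168144/39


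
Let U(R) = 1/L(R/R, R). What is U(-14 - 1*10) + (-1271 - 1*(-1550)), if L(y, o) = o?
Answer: 6695/24 ≈ 278.96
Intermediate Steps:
U(R) = 1/R
U(-14 - 1*10) + (-1271 - 1*(-1550)) = 1/(-14 - 1*10) + (-1271 - 1*(-1550)) = 1/(-14 - 10) + (-1271 + 1550) = 1/(-24) + 279 = -1/24 + 279 = 6695/24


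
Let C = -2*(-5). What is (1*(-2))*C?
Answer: -20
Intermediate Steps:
C = 10
(1*(-2))*C = (1*(-2))*10 = -2*10 = -20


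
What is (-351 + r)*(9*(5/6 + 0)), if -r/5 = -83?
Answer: 480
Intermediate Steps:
r = 415 (r = -5*(-83) = 415)
(-351 + r)*(9*(5/6 + 0)) = (-351 + 415)*(9*(5/6 + 0)) = 64*(9*(5*(⅙) + 0)) = 64*(9*(⅚ + 0)) = 64*(9*(⅚)) = 64*(15/2) = 480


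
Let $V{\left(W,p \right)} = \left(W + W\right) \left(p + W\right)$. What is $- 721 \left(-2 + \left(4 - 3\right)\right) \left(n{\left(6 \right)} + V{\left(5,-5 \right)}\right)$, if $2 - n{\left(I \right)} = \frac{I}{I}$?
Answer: $721$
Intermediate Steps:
$n{\left(I \right)} = 1$ ($n{\left(I \right)} = 2 - \frac{I}{I} = 2 - 1 = 1$)
$V{\left(W,p \right)} = 2 W \left(W + p\right)$
$- 721 \left(-2 + \left(4 - 3\right)\right) \left(n{\left(6 \right)} + V{\left(5,-5 \right)}\right) = - 721 \left(-2 + \left(4 - 3\right)\right) \left(1 + 2 \cdot 5 \left(5 - 5\right)\right) = - 721 \left(-2 + 1\right) \left(1 + 2 \cdot 5 \cdot 0\right) = - 721 \left(- (1 + 0)\right) = - 721 \left(\left(-1\right) 1\right) = \left(-721\right) \left(-1\right) = 721$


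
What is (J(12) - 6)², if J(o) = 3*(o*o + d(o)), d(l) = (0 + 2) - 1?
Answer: 184041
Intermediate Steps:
d(l) = 1 (d(l) = 2 - 1 = 1)
J(o) = 3 + 3*o² (J(o) = 3*(o*o + 1) = 3*(o² + 1) = 3*(1 + o²) = 3 + 3*o²)
(J(12) - 6)² = ((3 + 3*12²) - 6)² = ((3 + 3*144) - 6)² = ((3 + 432) - 6)² = (435 - 6)² = 429² = 184041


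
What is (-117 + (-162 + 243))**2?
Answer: 1296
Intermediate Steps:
(-117 + (-162 + 243))**2 = (-117 + 81)**2 = (-36)**2 = 1296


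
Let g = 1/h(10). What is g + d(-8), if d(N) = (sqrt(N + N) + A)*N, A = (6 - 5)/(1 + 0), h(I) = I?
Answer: -79/10 - 32*I ≈ -7.9 - 32.0*I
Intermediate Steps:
A = 1 (A = 1/1 = 1*1 = 1)
d(N) = N*(1 + sqrt(2)*sqrt(N)) (d(N) = (sqrt(N + N) + 1)*N = (sqrt(2*N) + 1)*N = (sqrt(2)*sqrt(N) + 1)*N = (1 + sqrt(2)*sqrt(N))*N = N*(1 + sqrt(2)*sqrt(N)))
g = 1/10 ≈ 0.10000
g + d(-8) = 1/10 + (-8 + sqrt(2)*(-8)**(3/2)) = 1/10 + (-8 + sqrt(2)*(-16*I*sqrt(2))) = 1/10 + (-8 - 32*I) = -79/10 - 32*I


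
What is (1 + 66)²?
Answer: 4489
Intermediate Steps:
(1 + 66)² = 67² = 4489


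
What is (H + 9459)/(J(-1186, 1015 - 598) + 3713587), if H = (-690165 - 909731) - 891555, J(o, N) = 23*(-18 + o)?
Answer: -2481992/3685895 ≈ -0.67338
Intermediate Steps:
J(o, N) = -414 + 23*o
H = -2491451 (H = -1599896 - 891555 = -2491451)
(H + 9459)/(J(-1186, 1015 - 598) + 3713587) = (-2491451 + 9459)/((-414 + 23*(-1186)) + 3713587) = -2481992/((-414 - 27278) + 3713587) = -2481992/(-27692 + 3713587) = -2481992/3685895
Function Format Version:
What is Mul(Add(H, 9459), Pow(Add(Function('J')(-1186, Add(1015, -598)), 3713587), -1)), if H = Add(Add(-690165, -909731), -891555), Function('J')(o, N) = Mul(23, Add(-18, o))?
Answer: Rational(-2481992, 3685895) ≈ -0.67338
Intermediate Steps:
Function('J')(o, N) = Add(-414, Mul(23, o))
H = -2491451 (H = Add(-1599896, -891555) = -2491451)
Mul(Add(H, 9459), Pow(Add(Function('J')(-1186, Add(1015, -598)), 3713587), -1)) = Mul(Add(-2491451, 9459), Pow(Add(Add(-414, Mul(23, -1186)), 3713587), -1)) = Mul(-2481992, Pow(Add(Add(-414, -27278), 3713587), -1)) = Mul(-2481992, Pow(Add(-27692, 3713587), -1)) = Mul(-2481992, Pow(3685895, -1)) = Mul(-2481992, Rational(1, 3685895)) = Rational(-2481992, 3685895)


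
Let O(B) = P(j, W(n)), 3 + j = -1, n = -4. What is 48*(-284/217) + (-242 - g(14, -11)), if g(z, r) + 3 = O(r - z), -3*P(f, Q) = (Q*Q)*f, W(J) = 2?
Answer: -199957/651 ≈ -307.15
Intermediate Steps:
j = -4 (j = -3 - 1 = -4)
P(f, Q) = -f*Q²/3 (P(f, Q) = -Q*Q*f/3 = -Q²*f/3 = -f*Q²/3)
O(B) = 16/3 (O(B) = -⅓*(-4)*2² = -⅓*(-4)*4 = 16/3)
g(z, r) = 7/3 (g(z, r) = -3 + 16/3 = 7/3)
48*(-284/217) + (-242 - g(14, -11)) = 48*(-284/217) + (-242 - 1*7/3) = 48*(-284*1/217) + (-242 - 7/3) = 48*(-284/217) - 733/3 = -13632/217 - 733/3 = -199957/651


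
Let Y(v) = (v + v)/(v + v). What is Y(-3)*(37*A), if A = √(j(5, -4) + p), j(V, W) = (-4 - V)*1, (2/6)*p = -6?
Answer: 111*I*√3 ≈ 192.26*I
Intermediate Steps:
p = -18 (p = 3*(-6) = -18)
Y(v) = 1 (Y(v) = (2*v)/((2*v)) = (2*v)*(1/(2*v)) = 1)
j(V, W) = -4 - V
A = 3*I*√3 (A = √((-4 - 1*5) - 18) = √((-4 - 5) - 18) = √(-9 - 18) = √(-27) = 3*I*√3 ≈ 5.1962*I)
Y(-3)*(37*A) = 1*(37*(3*I*√3)) = 1*(111*I*√3) = 111*I*√3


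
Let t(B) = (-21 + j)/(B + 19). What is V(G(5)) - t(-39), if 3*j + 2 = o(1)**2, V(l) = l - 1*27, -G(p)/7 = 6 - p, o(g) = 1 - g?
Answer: -421/12 ≈ -35.083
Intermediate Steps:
G(p) = -42 + 7*p (G(p) = -7*(6 - p) = -42 + 7*p)
V(l) = -27 + l (V(l) = l - 27 = -27 + l)
j = -2/3 (j = -2/3 + (1 - 1*1)**2/3 = -2/3 + (1 - 1)**2/3 = -2/3 + (1/3)*0**2 = -2/3 + (1/3)*0 = -2/3 + 0 = -2/3 ≈ -0.66667)
t(B) = -65/(3*(19 + B)) (t(B) = (-21 - 2/3)/(B + 19) = -65/(3*(19 + B)))
V(G(5)) - t(-39) = (-27 + (-42 + 7*5)) - (-65)/(57 + 3*(-39)) = (-27 + (-42 + 35)) - (-65)/(57 - 117) = (-27 - 7) - (-65)/(-60) = -34 - (-65)*(-1)/60 = -34 - 1*13/12 = -34 - 13/12 = -421/12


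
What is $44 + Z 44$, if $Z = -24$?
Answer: $-1012$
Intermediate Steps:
$44 + Z 44 = 44 - 1056 = -1012$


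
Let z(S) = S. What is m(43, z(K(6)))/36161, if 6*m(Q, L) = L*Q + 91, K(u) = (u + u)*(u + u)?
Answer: 6283/216966 ≈ 0.028958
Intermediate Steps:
K(u) = 4*u² (K(u) = (2*u)*(2*u) = 4*u²)
m(Q, L) = 91/6 + L*Q/6 (m(Q, L) = (L*Q + 91)/6 = (91 + L*Q)/6 = 91/6 + L*Q/6)
m(43, z(K(6)))/36161 = (91/6 + (⅙)*(4*6²)*43)/36161 = (91/6 + (⅙)*(4*36)*43)*(1/36161) = (91/6 + (⅙)*144*43)*(1/36161) = (91/6 + 1032)*(1/36161) = (6283/6)*(1/36161) = 6283/216966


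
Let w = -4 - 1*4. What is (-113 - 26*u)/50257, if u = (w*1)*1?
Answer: 95/50257 ≈ 0.0018903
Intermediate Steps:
w = -8 (w = -4 - 4 = -8)
u = -8 (u = -8*1*1 = -8*1 = -8)
(-113 - 26*u)/50257 = (-113 - 26*(-8))/50257 = (-113 + 208)*(1/50257) = 95*(1/50257) = 95/50257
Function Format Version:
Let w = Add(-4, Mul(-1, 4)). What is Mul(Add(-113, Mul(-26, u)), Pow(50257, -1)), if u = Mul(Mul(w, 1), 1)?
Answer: Rational(95, 50257) ≈ 0.0018903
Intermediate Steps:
w = -8 (w = Add(-4, -4) = -8)
u = -8 (u = Mul(Mul(-8, 1), 1) = Mul(-8, 1) = -8)
Mul(Add(-113, Mul(-26, u)), Pow(50257, -1)) = Mul(Add(-113, Mul(-26, -8)), Pow(50257, -1)) = Mul(Add(-113, 208), Rational(1, 50257)) = Mul(95, Rational(1, 50257)) = Rational(95, 50257)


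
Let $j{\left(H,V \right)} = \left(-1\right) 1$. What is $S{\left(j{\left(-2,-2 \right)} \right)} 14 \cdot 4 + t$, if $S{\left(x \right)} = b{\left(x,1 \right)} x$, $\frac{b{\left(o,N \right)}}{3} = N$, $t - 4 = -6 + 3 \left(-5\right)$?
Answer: $-185$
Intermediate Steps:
$j{\left(H,V \right)} = -1$
$t = -17$ ($t = 4 + \left(-6 + 3 \left(-5\right)\right) = 4 - 21 = -17$)
$b{\left(o,N \right)} = 3 N$
$S{\left(x \right)} = 3 x$ ($S{\left(x \right)} = 3 \cdot 1 x = 3 x$)
$S{\left(j{\left(-2,-2 \right)} \right)} 14 \cdot 4 + t = 3 \left(-1\right) 14 \cdot 4 - 17 = \left(-3\right) 56 - 17 = -168 - 17 = -185$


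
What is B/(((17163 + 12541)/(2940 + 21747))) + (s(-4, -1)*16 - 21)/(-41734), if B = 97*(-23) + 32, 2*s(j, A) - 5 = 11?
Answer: -1132802429335/619833368 ≈ -1827.6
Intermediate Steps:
s(j, A) = 8 (s(j, A) = 5/2 + (½)*11 = 5/2 + 11/2 = 8)
B = -2199 (B = -2231 + 32 = -2199)
B/(((17163 + 12541)/(2940 + 21747))) + (s(-4, -1)*16 - 21)/(-41734) = -2199*(2940 + 21747)/(17163 + 12541) + (8*16 - 21)/(-41734) = -2199/(29704/24687) + (128 - 21)*(-1/41734) = -2199/(29704*(1/24687)) + 107*(-1/41734) = -2199/29704/24687 - 107/41734 = -2199*24687/29704 - 107/41734 = -54286713/29704 - 107/41734 = -1132802429335/619833368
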